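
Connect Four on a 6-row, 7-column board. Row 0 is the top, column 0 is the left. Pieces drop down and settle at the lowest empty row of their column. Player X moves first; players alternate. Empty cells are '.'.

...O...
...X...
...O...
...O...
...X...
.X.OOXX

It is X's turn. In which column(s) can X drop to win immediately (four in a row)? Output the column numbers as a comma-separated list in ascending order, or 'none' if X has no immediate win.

col 0: drop X → no win
col 1: drop X → no win
col 2: drop X → no win
col 4: drop X → no win
col 5: drop X → no win
col 6: drop X → no win

Answer: none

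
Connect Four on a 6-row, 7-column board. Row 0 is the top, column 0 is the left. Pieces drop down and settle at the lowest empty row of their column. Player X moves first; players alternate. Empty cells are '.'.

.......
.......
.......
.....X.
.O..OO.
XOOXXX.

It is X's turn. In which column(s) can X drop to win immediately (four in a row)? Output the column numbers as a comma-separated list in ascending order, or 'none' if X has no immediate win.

Answer: 6

Derivation:
col 0: drop X → no win
col 1: drop X → no win
col 2: drop X → no win
col 3: drop X → no win
col 4: drop X → no win
col 5: drop X → no win
col 6: drop X → WIN!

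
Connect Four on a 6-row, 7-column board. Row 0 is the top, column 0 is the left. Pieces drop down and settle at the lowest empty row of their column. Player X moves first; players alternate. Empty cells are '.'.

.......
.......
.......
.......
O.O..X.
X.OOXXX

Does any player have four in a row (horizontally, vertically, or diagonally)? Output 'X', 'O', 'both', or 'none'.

none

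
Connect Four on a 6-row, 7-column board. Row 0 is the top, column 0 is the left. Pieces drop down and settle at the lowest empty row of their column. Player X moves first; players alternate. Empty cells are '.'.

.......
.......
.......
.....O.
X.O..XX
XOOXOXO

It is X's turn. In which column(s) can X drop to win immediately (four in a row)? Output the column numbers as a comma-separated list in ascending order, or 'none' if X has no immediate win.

col 0: drop X → no win
col 1: drop X → no win
col 2: drop X → no win
col 3: drop X → no win
col 4: drop X → no win
col 5: drop X → no win
col 6: drop X → no win

Answer: none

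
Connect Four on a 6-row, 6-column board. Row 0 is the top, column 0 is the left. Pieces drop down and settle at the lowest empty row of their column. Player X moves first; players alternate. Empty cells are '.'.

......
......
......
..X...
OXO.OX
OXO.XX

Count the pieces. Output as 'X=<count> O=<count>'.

X=6 O=5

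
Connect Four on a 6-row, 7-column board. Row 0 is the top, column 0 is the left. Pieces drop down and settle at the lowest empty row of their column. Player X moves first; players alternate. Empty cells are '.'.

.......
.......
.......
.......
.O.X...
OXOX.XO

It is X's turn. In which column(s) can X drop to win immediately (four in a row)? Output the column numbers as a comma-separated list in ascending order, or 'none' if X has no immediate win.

col 0: drop X → no win
col 1: drop X → no win
col 2: drop X → no win
col 3: drop X → no win
col 4: drop X → no win
col 5: drop X → no win
col 6: drop X → no win

Answer: none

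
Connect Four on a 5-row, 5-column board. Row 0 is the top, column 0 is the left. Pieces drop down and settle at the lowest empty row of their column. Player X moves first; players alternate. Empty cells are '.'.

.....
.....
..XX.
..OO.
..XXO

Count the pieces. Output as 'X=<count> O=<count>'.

X=4 O=3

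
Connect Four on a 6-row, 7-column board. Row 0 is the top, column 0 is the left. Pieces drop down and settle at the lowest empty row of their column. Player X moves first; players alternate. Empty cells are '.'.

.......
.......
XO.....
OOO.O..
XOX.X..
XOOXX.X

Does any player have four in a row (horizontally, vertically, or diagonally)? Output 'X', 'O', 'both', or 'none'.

O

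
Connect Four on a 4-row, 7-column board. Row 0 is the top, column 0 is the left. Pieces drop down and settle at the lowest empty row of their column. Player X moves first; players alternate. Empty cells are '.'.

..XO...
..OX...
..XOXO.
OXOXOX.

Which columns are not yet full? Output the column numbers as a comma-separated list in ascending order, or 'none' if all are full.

col 0: top cell = '.' → open
col 1: top cell = '.' → open
col 2: top cell = 'X' → FULL
col 3: top cell = 'O' → FULL
col 4: top cell = '.' → open
col 5: top cell = '.' → open
col 6: top cell = '.' → open

Answer: 0,1,4,5,6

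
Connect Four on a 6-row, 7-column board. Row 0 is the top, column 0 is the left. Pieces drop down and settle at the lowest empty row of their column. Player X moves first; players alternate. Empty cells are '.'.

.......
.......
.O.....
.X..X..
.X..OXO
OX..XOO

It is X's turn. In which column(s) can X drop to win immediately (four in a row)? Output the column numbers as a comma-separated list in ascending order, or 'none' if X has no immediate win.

Answer: none

Derivation:
col 0: drop X → no win
col 1: drop X → no win
col 2: drop X → no win
col 3: drop X → no win
col 4: drop X → no win
col 5: drop X → no win
col 6: drop X → no win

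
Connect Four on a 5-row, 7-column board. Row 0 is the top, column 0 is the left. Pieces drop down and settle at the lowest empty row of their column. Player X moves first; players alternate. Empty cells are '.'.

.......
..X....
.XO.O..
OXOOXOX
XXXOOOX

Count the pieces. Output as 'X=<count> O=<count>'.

X=9 O=9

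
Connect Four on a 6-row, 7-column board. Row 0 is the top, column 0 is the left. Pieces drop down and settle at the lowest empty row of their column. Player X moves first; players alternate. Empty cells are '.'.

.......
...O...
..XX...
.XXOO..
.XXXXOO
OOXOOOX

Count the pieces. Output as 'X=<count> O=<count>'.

X=10 O=10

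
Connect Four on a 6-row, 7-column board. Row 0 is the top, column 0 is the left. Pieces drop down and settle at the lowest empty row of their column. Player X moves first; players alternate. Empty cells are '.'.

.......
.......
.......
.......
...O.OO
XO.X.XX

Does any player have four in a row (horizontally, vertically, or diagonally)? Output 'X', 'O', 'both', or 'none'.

none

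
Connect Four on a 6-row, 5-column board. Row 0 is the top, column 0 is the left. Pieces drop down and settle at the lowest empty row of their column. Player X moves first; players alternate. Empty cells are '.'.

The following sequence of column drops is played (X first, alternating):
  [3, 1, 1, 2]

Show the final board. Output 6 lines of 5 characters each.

Answer: .....
.....
.....
.....
.X...
.OOX.

Derivation:
Move 1: X drops in col 3, lands at row 5
Move 2: O drops in col 1, lands at row 5
Move 3: X drops in col 1, lands at row 4
Move 4: O drops in col 2, lands at row 5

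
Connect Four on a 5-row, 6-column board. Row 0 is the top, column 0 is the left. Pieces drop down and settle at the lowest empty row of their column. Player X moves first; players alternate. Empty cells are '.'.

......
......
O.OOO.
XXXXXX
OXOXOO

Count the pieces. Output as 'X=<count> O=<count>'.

X=8 O=8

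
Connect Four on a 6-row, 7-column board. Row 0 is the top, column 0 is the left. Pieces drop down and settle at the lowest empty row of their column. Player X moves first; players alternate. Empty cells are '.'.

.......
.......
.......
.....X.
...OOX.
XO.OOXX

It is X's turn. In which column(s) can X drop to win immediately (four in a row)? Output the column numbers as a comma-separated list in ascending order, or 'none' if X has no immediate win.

col 0: drop X → no win
col 1: drop X → no win
col 2: drop X → no win
col 3: drop X → no win
col 4: drop X → no win
col 5: drop X → WIN!
col 6: drop X → no win

Answer: 5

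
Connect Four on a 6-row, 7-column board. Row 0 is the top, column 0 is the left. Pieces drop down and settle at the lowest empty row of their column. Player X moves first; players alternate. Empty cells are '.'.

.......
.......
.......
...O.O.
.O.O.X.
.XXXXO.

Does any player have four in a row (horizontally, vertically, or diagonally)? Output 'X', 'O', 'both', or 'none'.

X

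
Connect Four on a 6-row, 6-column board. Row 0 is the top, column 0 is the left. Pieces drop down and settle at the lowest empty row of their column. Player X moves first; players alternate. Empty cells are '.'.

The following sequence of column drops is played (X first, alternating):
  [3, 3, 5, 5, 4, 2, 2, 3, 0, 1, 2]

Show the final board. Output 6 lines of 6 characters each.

Move 1: X drops in col 3, lands at row 5
Move 2: O drops in col 3, lands at row 4
Move 3: X drops in col 5, lands at row 5
Move 4: O drops in col 5, lands at row 4
Move 5: X drops in col 4, lands at row 5
Move 6: O drops in col 2, lands at row 5
Move 7: X drops in col 2, lands at row 4
Move 8: O drops in col 3, lands at row 3
Move 9: X drops in col 0, lands at row 5
Move 10: O drops in col 1, lands at row 5
Move 11: X drops in col 2, lands at row 3

Answer: ......
......
......
..XO..
..XO.O
XOOXXX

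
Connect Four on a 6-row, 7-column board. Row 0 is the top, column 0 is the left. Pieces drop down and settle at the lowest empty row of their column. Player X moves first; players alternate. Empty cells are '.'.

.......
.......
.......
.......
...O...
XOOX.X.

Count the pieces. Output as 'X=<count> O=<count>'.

X=3 O=3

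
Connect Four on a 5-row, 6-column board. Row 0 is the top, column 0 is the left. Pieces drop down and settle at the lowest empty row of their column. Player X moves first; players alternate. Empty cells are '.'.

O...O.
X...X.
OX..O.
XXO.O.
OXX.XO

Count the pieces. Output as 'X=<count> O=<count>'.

X=8 O=8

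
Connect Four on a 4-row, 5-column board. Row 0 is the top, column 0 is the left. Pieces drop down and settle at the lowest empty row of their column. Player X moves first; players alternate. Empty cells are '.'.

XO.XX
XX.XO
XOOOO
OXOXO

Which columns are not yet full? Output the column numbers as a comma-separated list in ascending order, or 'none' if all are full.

col 0: top cell = 'X' → FULL
col 1: top cell = 'O' → FULL
col 2: top cell = '.' → open
col 3: top cell = 'X' → FULL
col 4: top cell = 'X' → FULL

Answer: 2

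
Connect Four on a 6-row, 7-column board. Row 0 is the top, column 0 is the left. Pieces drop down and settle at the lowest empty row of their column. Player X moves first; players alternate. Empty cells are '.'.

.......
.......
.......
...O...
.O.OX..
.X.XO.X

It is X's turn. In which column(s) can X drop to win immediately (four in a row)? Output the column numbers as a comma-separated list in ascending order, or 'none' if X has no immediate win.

Answer: none

Derivation:
col 0: drop X → no win
col 1: drop X → no win
col 2: drop X → no win
col 3: drop X → no win
col 4: drop X → no win
col 5: drop X → no win
col 6: drop X → no win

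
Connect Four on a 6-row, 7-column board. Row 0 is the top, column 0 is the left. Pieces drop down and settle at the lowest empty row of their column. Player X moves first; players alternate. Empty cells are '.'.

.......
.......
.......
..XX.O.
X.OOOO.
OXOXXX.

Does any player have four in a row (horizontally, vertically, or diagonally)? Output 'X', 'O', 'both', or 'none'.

O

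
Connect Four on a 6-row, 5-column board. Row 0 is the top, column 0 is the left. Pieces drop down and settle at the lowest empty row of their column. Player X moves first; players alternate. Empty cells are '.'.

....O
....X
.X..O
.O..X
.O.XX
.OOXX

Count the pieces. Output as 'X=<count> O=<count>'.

X=7 O=6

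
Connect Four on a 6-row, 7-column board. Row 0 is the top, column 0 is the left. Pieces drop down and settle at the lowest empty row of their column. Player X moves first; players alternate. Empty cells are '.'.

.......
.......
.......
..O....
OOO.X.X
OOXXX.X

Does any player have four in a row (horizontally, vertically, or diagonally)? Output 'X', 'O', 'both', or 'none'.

none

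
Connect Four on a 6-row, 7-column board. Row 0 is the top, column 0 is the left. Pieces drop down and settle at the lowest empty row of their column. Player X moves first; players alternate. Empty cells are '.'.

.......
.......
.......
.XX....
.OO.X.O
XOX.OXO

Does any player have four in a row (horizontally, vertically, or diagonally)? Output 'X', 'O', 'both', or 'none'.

none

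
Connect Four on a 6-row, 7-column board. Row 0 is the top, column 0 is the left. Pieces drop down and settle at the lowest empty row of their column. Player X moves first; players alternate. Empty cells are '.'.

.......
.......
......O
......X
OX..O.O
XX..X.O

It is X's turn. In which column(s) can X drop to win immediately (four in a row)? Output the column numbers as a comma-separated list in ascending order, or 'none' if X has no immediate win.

Answer: none

Derivation:
col 0: drop X → no win
col 1: drop X → no win
col 2: drop X → no win
col 3: drop X → no win
col 4: drop X → no win
col 5: drop X → no win
col 6: drop X → no win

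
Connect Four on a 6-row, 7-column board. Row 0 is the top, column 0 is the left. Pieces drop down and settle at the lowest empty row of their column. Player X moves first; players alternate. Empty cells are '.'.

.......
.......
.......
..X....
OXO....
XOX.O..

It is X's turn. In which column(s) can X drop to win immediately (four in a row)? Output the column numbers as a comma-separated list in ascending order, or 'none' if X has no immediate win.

col 0: drop X → no win
col 1: drop X → no win
col 2: drop X → no win
col 3: drop X → no win
col 4: drop X → no win
col 5: drop X → no win
col 6: drop X → no win

Answer: none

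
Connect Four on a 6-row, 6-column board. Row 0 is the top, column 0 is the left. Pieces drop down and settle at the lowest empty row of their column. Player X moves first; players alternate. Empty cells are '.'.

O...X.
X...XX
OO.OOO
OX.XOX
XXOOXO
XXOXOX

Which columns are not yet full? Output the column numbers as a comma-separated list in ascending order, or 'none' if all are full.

col 0: top cell = 'O' → FULL
col 1: top cell = '.' → open
col 2: top cell = '.' → open
col 3: top cell = '.' → open
col 4: top cell = 'X' → FULL
col 5: top cell = '.' → open

Answer: 1,2,3,5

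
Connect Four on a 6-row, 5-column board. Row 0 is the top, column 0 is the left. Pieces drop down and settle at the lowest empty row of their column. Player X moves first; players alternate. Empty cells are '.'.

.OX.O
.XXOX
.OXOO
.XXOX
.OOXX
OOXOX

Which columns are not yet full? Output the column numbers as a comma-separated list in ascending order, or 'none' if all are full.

col 0: top cell = '.' → open
col 1: top cell = 'O' → FULL
col 2: top cell = 'X' → FULL
col 3: top cell = '.' → open
col 4: top cell = 'O' → FULL

Answer: 0,3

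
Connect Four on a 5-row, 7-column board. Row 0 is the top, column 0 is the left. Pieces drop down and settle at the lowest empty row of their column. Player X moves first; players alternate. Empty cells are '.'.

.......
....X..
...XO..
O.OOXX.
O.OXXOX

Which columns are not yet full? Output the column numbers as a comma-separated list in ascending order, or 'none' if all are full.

Answer: 0,1,2,3,4,5,6

Derivation:
col 0: top cell = '.' → open
col 1: top cell = '.' → open
col 2: top cell = '.' → open
col 3: top cell = '.' → open
col 4: top cell = '.' → open
col 5: top cell = '.' → open
col 6: top cell = '.' → open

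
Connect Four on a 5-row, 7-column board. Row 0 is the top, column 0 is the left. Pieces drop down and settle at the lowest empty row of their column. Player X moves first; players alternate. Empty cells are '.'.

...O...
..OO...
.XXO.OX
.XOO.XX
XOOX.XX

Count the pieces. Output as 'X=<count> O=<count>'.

X=10 O=9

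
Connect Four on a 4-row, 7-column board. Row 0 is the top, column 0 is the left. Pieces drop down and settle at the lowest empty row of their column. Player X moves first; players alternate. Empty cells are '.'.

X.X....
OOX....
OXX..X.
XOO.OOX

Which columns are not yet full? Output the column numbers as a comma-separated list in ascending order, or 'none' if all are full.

Answer: 1,3,4,5,6

Derivation:
col 0: top cell = 'X' → FULL
col 1: top cell = '.' → open
col 2: top cell = 'X' → FULL
col 3: top cell = '.' → open
col 4: top cell = '.' → open
col 5: top cell = '.' → open
col 6: top cell = '.' → open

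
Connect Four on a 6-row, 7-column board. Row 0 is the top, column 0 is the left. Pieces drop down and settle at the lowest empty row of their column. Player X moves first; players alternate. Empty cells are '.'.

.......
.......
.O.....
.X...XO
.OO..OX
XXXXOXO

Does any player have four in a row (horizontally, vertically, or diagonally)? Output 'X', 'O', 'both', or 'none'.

X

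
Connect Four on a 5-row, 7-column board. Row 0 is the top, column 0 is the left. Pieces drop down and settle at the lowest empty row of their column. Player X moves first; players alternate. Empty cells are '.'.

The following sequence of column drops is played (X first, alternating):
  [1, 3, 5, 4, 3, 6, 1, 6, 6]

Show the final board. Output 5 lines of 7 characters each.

Answer: .......
.......
......X
.X.X..O
.X.OOXO

Derivation:
Move 1: X drops in col 1, lands at row 4
Move 2: O drops in col 3, lands at row 4
Move 3: X drops in col 5, lands at row 4
Move 4: O drops in col 4, lands at row 4
Move 5: X drops in col 3, lands at row 3
Move 6: O drops in col 6, lands at row 4
Move 7: X drops in col 1, lands at row 3
Move 8: O drops in col 6, lands at row 3
Move 9: X drops in col 6, lands at row 2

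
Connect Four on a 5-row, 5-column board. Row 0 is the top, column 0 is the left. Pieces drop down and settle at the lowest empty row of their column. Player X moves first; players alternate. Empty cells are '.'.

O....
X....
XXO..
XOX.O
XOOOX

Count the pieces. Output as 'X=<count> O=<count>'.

X=7 O=7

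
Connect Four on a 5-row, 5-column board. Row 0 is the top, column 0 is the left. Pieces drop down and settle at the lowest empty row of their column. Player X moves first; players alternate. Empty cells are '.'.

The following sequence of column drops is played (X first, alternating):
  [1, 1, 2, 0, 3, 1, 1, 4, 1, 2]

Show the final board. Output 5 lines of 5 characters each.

Move 1: X drops in col 1, lands at row 4
Move 2: O drops in col 1, lands at row 3
Move 3: X drops in col 2, lands at row 4
Move 4: O drops in col 0, lands at row 4
Move 5: X drops in col 3, lands at row 4
Move 6: O drops in col 1, lands at row 2
Move 7: X drops in col 1, lands at row 1
Move 8: O drops in col 4, lands at row 4
Move 9: X drops in col 1, lands at row 0
Move 10: O drops in col 2, lands at row 3

Answer: .X...
.X...
.O...
.OO..
OXXXO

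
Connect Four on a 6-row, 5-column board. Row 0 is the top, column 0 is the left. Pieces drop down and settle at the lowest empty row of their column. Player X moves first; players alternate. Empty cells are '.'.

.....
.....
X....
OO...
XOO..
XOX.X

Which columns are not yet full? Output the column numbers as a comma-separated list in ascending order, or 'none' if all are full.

col 0: top cell = '.' → open
col 1: top cell = '.' → open
col 2: top cell = '.' → open
col 3: top cell = '.' → open
col 4: top cell = '.' → open

Answer: 0,1,2,3,4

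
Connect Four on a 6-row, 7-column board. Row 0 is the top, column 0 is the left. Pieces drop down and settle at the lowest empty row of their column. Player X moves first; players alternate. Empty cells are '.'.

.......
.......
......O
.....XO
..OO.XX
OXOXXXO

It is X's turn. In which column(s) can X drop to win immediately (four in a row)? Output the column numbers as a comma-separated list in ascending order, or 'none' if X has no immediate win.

Answer: 5

Derivation:
col 0: drop X → no win
col 1: drop X → no win
col 2: drop X → no win
col 3: drop X → no win
col 4: drop X → no win
col 5: drop X → WIN!
col 6: drop X → no win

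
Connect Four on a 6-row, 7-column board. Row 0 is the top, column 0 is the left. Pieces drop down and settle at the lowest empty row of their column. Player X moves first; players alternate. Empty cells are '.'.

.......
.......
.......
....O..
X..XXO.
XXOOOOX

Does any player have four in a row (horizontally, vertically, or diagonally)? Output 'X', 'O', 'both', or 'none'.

O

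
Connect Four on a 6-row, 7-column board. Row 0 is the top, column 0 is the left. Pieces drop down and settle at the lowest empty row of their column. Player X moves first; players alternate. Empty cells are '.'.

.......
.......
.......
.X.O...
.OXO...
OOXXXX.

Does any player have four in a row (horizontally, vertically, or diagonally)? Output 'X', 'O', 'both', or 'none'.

X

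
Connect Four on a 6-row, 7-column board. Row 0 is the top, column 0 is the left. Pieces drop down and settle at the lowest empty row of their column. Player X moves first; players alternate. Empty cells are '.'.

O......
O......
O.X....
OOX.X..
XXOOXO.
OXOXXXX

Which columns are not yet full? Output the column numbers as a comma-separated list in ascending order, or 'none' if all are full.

col 0: top cell = 'O' → FULL
col 1: top cell = '.' → open
col 2: top cell = '.' → open
col 3: top cell = '.' → open
col 4: top cell = '.' → open
col 5: top cell = '.' → open
col 6: top cell = '.' → open

Answer: 1,2,3,4,5,6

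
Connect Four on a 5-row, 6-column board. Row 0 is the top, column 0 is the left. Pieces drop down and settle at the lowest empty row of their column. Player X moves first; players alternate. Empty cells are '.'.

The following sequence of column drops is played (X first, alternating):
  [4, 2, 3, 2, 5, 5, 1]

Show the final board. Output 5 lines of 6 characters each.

Answer: ......
......
......
..O..O
.XOXXX

Derivation:
Move 1: X drops in col 4, lands at row 4
Move 2: O drops in col 2, lands at row 4
Move 3: X drops in col 3, lands at row 4
Move 4: O drops in col 2, lands at row 3
Move 5: X drops in col 5, lands at row 4
Move 6: O drops in col 5, lands at row 3
Move 7: X drops in col 1, lands at row 4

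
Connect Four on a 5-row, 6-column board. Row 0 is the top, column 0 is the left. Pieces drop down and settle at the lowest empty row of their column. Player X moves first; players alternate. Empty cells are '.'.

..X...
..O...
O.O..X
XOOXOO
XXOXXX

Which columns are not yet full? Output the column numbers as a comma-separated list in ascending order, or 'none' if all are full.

col 0: top cell = '.' → open
col 1: top cell = '.' → open
col 2: top cell = 'X' → FULL
col 3: top cell = '.' → open
col 4: top cell = '.' → open
col 5: top cell = '.' → open

Answer: 0,1,3,4,5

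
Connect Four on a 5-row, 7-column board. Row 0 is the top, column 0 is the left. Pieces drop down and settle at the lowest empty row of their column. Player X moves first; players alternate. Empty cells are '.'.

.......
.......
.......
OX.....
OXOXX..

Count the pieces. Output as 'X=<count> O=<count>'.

X=4 O=3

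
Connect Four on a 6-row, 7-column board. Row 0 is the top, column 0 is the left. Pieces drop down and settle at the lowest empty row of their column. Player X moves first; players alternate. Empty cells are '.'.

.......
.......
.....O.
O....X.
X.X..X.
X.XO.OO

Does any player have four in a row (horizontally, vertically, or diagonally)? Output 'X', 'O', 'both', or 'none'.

none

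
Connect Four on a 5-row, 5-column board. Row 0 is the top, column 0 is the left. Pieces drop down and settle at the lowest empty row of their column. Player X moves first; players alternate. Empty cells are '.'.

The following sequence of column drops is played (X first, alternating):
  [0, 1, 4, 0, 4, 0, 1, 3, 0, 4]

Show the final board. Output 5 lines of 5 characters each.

Answer: .....
X....
O...O
OX..X
XO.OX

Derivation:
Move 1: X drops in col 0, lands at row 4
Move 2: O drops in col 1, lands at row 4
Move 3: X drops in col 4, lands at row 4
Move 4: O drops in col 0, lands at row 3
Move 5: X drops in col 4, lands at row 3
Move 6: O drops in col 0, lands at row 2
Move 7: X drops in col 1, lands at row 3
Move 8: O drops in col 3, lands at row 4
Move 9: X drops in col 0, lands at row 1
Move 10: O drops in col 4, lands at row 2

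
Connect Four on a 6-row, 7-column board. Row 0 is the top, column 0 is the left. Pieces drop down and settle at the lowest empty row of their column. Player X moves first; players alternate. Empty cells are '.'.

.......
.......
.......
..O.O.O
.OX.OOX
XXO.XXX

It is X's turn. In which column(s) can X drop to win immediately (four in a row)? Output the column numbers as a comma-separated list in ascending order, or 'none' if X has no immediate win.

col 0: drop X → no win
col 1: drop X → no win
col 2: drop X → no win
col 3: drop X → WIN!
col 4: drop X → no win
col 5: drop X → no win
col 6: drop X → no win

Answer: 3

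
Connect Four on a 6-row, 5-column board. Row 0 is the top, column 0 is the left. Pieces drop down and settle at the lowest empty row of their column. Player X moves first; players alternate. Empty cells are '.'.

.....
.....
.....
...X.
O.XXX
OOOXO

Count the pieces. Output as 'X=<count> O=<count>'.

X=5 O=5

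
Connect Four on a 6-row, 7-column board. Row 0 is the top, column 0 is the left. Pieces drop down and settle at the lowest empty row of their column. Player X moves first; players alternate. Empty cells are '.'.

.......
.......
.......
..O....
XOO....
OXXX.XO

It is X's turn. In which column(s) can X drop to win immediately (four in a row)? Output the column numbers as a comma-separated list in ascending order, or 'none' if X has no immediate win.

col 0: drop X → no win
col 1: drop X → no win
col 2: drop X → no win
col 3: drop X → no win
col 4: drop X → WIN!
col 5: drop X → no win
col 6: drop X → no win

Answer: 4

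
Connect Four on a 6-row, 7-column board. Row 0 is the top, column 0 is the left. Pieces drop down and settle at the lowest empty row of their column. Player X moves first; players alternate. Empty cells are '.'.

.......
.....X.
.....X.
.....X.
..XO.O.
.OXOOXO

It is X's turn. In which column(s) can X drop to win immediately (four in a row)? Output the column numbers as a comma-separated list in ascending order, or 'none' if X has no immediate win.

col 0: drop X → no win
col 1: drop X → no win
col 2: drop X → no win
col 3: drop X → no win
col 4: drop X → no win
col 5: drop X → WIN!
col 6: drop X → no win

Answer: 5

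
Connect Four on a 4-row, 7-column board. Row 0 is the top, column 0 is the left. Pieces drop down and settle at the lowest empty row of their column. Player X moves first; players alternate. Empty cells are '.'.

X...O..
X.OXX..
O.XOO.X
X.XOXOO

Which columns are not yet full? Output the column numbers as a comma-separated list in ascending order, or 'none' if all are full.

Answer: 1,2,3,5,6

Derivation:
col 0: top cell = 'X' → FULL
col 1: top cell = '.' → open
col 2: top cell = '.' → open
col 3: top cell = '.' → open
col 4: top cell = 'O' → FULL
col 5: top cell = '.' → open
col 6: top cell = '.' → open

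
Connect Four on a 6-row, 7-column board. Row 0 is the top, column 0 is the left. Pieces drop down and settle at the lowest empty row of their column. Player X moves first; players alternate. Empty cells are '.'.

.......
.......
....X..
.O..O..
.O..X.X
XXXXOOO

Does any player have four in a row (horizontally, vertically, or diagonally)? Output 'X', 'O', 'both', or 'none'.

X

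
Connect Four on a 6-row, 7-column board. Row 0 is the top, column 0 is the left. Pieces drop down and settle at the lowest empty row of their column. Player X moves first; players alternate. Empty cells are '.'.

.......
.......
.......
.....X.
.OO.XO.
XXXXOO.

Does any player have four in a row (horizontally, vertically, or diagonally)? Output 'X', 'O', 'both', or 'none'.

X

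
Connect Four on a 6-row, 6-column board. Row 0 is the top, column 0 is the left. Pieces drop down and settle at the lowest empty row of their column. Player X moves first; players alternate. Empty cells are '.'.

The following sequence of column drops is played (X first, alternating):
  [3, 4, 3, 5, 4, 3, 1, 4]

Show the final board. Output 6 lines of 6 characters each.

Answer: ......
......
......
...OO.
...XX.
.X.XOO

Derivation:
Move 1: X drops in col 3, lands at row 5
Move 2: O drops in col 4, lands at row 5
Move 3: X drops in col 3, lands at row 4
Move 4: O drops in col 5, lands at row 5
Move 5: X drops in col 4, lands at row 4
Move 6: O drops in col 3, lands at row 3
Move 7: X drops in col 1, lands at row 5
Move 8: O drops in col 4, lands at row 3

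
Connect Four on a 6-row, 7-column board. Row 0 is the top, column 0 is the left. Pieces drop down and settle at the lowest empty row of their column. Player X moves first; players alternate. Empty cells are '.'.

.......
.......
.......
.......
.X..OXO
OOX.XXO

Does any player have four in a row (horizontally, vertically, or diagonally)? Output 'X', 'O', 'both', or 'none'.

none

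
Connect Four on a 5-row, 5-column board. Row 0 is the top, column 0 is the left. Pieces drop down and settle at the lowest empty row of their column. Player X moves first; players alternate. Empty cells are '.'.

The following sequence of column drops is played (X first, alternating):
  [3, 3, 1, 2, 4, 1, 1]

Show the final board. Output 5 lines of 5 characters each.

Move 1: X drops in col 3, lands at row 4
Move 2: O drops in col 3, lands at row 3
Move 3: X drops in col 1, lands at row 4
Move 4: O drops in col 2, lands at row 4
Move 5: X drops in col 4, lands at row 4
Move 6: O drops in col 1, lands at row 3
Move 7: X drops in col 1, lands at row 2

Answer: .....
.....
.X...
.O.O.
.XOXX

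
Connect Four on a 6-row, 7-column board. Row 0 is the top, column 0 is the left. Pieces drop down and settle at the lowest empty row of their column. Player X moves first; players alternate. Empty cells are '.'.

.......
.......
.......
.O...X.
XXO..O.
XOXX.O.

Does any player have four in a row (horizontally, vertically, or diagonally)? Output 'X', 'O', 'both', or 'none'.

none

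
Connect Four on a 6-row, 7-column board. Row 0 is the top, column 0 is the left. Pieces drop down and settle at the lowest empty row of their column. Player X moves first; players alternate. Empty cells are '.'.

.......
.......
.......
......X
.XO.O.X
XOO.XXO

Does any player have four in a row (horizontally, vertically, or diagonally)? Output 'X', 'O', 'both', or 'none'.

none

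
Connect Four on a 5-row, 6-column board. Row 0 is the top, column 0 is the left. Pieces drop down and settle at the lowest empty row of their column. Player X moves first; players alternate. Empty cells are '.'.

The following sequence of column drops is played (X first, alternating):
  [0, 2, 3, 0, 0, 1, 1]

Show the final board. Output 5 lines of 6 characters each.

Move 1: X drops in col 0, lands at row 4
Move 2: O drops in col 2, lands at row 4
Move 3: X drops in col 3, lands at row 4
Move 4: O drops in col 0, lands at row 3
Move 5: X drops in col 0, lands at row 2
Move 6: O drops in col 1, lands at row 4
Move 7: X drops in col 1, lands at row 3

Answer: ......
......
X.....
OX....
XOOX..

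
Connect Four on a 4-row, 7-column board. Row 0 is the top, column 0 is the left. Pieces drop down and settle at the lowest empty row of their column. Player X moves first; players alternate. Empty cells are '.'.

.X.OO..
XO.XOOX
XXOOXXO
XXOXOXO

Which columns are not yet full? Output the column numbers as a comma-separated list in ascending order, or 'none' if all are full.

Answer: 0,2,5,6

Derivation:
col 0: top cell = '.' → open
col 1: top cell = 'X' → FULL
col 2: top cell = '.' → open
col 3: top cell = 'O' → FULL
col 4: top cell = 'O' → FULL
col 5: top cell = '.' → open
col 6: top cell = '.' → open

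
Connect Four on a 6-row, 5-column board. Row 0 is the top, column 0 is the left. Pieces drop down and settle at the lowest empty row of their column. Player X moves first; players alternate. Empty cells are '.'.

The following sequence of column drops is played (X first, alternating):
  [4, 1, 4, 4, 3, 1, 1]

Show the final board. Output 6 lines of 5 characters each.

Answer: .....
.....
.....
.X..O
.O..X
.O.XX

Derivation:
Move 1: X drops in col 4, lands at row 5
Move 2: O drops in col 1, lands at row 5
Move 3: X drops in col 4, lands at row 4
Move 4: O drops in col 4, lands at row 3
Move 5: X drops in col 3, lands at row 5
Move 6: O drops in col 1, lands at row 4
Move 7: X drops in col 1, lands at row 3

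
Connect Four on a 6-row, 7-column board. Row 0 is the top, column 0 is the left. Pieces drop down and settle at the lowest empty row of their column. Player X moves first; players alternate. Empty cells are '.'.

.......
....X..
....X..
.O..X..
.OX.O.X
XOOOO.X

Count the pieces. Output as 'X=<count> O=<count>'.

X=7 O=7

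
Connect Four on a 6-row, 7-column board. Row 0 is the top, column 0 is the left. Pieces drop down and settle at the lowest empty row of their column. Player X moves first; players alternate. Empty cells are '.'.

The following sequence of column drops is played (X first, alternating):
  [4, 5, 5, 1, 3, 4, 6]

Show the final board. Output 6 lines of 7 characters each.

Answer: .......
.......
.......
.......
....OX.
.O.XXOX

Derivation:
Move 1: X drops in col 4, lands at row 5
Move 2: O drops in col 5, lands at row 5
Move 3: X drops in col 5, lands at row 4
Move 4: O drops in col 1, lands at row 5
Move 5: X drops in col 3, lands at row 5
Move 6: O drops in col 4, lands at row 4
Move 7: X drops in col 6, lands at row 5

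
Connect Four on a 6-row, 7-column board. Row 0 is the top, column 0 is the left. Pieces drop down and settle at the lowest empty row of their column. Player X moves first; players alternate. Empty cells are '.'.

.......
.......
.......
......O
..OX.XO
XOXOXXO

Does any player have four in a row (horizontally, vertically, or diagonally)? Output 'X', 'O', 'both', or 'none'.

none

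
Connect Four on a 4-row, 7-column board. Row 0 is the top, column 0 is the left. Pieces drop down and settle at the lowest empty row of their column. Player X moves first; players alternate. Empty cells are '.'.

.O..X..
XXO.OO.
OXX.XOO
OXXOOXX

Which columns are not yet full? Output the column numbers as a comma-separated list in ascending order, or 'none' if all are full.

Answer: 0,2,3,5,6

Derivation:
col 0: top cell = '.' → open
col 1: top cell = 'O' → FULL
col 2: top cell = '.' → open
col 3: top cell = '.' → open
col 4: top cell = 'X' → FULL
col 5: top cell = '.' → open
col 6: top cell = '.' → open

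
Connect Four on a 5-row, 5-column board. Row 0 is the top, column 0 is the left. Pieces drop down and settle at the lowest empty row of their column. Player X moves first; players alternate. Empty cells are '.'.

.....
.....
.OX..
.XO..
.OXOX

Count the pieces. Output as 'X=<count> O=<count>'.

X=4 O=4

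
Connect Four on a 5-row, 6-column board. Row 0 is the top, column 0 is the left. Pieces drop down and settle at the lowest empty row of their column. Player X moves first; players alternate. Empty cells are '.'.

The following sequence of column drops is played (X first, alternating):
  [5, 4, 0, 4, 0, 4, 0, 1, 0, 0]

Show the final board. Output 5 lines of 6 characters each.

Answer: O.....
X.....
X...O.
X...O.
XO..OX

Derivation:
Move 1: X drops in col 5, lands at row 4
Move 2: O drops in col 4, lands at row 4
Move 3: X drops in col 0, lands at row 4
Move 4: O drops in col 4, lands at row 3
Move 5: X drops in col 0, lands at row 3
Move 6: O drops in col 4, lands at row 2
Move 7: X drops in col 0, lands at row 2
Move 8: O drops in col 1, lands at row 4
Move 9: X drops in col 0, lands at row 1
Move 10: O drops in col 0, lands at row 0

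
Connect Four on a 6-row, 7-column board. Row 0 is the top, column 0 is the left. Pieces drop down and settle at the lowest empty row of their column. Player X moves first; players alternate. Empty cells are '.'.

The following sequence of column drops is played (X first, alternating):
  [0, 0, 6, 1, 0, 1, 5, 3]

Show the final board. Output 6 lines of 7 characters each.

Answer: .......
.......
.......
X......
OO.....
XO.O.XX

Derivation:
Move 1: X drops in col 0, lands at row 5
Move 2: O drops in col 0, lands at row 4
Move 3: X drops in col 6, lands at row 5
Move 4: O drops in col 1, lands at row 5
Move 5: X drops in col 0, lands at row 3
Move 6: O drops in col 1, lands at row 4
Move 7: X drops in col 5, lands at row 5
Move 8: O drops in col 3, lands at row 5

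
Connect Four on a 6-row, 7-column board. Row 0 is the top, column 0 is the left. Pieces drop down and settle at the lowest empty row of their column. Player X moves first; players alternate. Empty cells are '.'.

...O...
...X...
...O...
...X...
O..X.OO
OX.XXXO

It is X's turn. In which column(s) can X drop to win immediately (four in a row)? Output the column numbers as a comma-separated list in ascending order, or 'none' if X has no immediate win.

Answer: 2

Derivation:
col 0: drop X → no win
col 1: drop X → no win
col 2: drop X → WIN!
col 4: drop X → no win
col 5: drop X → no win
col 6: drop X → no win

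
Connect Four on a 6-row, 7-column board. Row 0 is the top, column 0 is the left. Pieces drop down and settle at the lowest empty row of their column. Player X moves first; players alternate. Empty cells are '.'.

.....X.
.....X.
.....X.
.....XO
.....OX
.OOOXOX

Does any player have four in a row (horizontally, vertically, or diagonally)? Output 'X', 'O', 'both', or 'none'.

X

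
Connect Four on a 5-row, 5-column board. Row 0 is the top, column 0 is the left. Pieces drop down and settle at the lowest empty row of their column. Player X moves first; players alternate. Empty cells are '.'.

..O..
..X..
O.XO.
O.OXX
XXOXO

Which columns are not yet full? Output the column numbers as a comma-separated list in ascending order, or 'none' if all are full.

col 0: top cell = '.' → open
col 1: top cell = '.' → open
col 2: top cell = 'O' → FULL
col 3: top cell = '.' → open
col 4: top cell = '.' → open

Answer: 0,1,3,4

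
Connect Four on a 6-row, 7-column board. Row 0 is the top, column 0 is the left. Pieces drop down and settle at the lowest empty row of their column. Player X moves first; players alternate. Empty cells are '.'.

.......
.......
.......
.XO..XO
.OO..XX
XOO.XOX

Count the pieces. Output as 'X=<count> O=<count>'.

X=7 O=7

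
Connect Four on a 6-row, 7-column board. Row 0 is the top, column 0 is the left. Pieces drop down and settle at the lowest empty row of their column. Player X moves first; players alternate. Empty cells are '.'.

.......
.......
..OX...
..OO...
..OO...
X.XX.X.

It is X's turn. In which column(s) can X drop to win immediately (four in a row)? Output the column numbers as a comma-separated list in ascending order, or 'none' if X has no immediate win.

Answer: 1,4

Derivation:
col 0: drop X → no win
col 1: drop X → WIN!
col 2: drop X → no win
col 3: drop X → no win
col 4: drop X → WIN!
col 5: drop X → no win
col 6: drop X → no win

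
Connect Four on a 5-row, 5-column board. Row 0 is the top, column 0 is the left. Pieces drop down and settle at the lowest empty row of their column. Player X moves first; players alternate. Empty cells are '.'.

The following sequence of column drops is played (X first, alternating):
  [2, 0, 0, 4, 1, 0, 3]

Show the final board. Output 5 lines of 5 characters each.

Move 1: X drops in col 2, lands at row 4
Move 2: O drops in col 0, lands at row 4
Move 3: X drops in col 0, lands at row 3
Move 4: O drops in col 4, lands at row 4
Move 5: X drops in col 1, lands at row 4
Move 6: O drops in col 0, lands at row 2
Move 7: X drops in col 3, lands at row 4

Answer: .....
.....
O....
X....
OXXXO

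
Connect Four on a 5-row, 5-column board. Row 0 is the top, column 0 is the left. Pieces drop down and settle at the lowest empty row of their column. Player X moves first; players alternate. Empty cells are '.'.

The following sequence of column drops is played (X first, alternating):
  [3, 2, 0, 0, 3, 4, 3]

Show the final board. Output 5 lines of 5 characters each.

Answer: .....
.....
...X.
O..X.
X.OXO

Derivation:
Move 1: X drops in col 3, lands at row 4
Move 2: O drops in col 2, lands at row 4
Move 3: X drops in col 0, lands at row 4
Move 4: O drops in col 0, lands at row 3
Move 5: X drops in col 3, lands at row 3
Move 6: O drops in col 4, lands at row 4
Move 7: X drops in col 3, lands at row 2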